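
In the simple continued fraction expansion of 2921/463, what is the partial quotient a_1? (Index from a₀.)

3

2921 = 6·463 + 143   →  a_0 = 6
463 = 3·143 + 34   →  a_1 = 3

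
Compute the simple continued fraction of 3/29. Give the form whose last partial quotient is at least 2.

[0; 9, 1, 2]

3 = 0×29 + 3
29 = 9×3 + 2
3 = 1×2 + 1
2 = 2×1 + 0  (stop)
So 3/29 = [0; 9, 1, 2].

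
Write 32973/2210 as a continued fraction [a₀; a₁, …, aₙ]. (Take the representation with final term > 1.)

[14; 1, 11, 2, 17, 5]

32973 = 14·2210 + 2033
2210 = 1·2033 + 177
2033 = 11·177 + 86
177 = 2·86 + 5
86 = 17·5 + 1
5 = 5·1 + 0  (stop)
So 32973/2210 = [14; 1, 11, 2, 17, 5].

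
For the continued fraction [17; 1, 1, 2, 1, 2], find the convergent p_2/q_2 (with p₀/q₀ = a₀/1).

35/2

Using pₖ = aₖpₖ₋₁ + pₖ₋₂, qₖ = aₖqₖ₋₁ + qₖ₋₂ (with p₋₁=1, p₋₂=0, q₋₁=0, q₋₂=1):
  k=0: a=17, p=17, q=1
  k=1: a=1, p=18, q=1
  k=2: a=1, p=35, q=2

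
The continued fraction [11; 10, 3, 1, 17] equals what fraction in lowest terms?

8079/728

Fold from the inside: start with 17/1.
  1 + 1/17 = 18/17
  3 + 17/18 = 71/18
  10 + 18/71 = 728/71
  11 + 71/728 = 8079/728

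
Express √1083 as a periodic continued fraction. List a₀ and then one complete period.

[32; 1, 9, 1, 64]

a₀ = ⌊√1083⌋ = 32.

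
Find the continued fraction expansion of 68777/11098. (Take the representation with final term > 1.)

68777 = 6×11098 + 2189
11098 = 5×2189 + 153
2189 = 14×153 + 47
153 = 3×47 + 12
47 = 3×12 + 11
12 = 1×11 + 1
11 = 11×1 + 0  (stop)
So 68777/11098 = [6; 5, 14, 3, 3, 1, 11].

[6; 5, 14, 3, 3, 1, 11]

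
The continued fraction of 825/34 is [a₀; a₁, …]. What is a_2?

1

825 = 24·34 + 9   →  a_0 = 24
34 = 3·9 + 7   →  a_1 = 3
9 = 1·7 + 2   →  a_2 = 1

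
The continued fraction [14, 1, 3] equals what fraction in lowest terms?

59/4

Using pₖ = aₖpₖ₋₁ + pₖ₋₂ and qₖ = aₖqₖ₋₁ + qₖ₋₂:
  k=0: a=14, p=14, q=1
  k=1: a=1, p=15, q=1
  k=2: a=3, p=59, q=4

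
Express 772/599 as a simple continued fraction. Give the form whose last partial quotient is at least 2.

772 = 1*599 + 173
599 = 3*173 + 80
173 = 2*80 + 13
80 = 6*13 + 2
13 = 6*2 + 1
2 = 2*1 + 0  (stop)
So 772/599 = [1; 3, 2, 6, 6, 2].

[1; 3, 2, 6, 6, 2]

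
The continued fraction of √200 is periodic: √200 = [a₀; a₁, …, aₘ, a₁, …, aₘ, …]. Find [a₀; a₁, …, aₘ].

a₀ = ⌊√200⌋ = 14.

[14; 7, 28]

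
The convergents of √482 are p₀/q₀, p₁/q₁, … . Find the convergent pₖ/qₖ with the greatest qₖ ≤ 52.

483/22

√482 = [21; 1, 20, 1, 42, …] (period length 4).
Convergents:
  p_0/q_0 = 21/1
  p_1/q_1 = 22/1
  p_2/q_2 = 461/21
  p_3/q_3 = 483/22
  p_4/q_4 = 20747/945
q_3 = 22 ≤ 52 < 945 = q_4, so the answer is 483/22.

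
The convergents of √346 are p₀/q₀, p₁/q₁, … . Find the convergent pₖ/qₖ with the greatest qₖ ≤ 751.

√346 = [18; 1, 1, 1, 1, 36, …] (period length 5).
Convergents:
  p_0/q_0 = 18/1
  p_1/q_1 = 19/1
  p_2/q_2 = 37/2
  p_3/q_3 = 56/3
  p_4/q_4 = 93/5
  p_5/q_5 = 3404/183
  p_6/q_6 = 3497/188
  p_7/q_7 = 6901/371
  p_8/q_8 = 10398/559
  p_9/q_9 = 17299/930
q_8 = 559 ≤ 751 < 930 = q_9, so the answer is 10398/559.

10398/559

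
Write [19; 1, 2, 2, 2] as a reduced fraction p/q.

Fold from the inside: start with 2/1.
  2 + 1/2 = 5/2
  2 + 2/5 = 12/5
  1 + 5/12 = 17/12
  19 + 12/17 = 335/17

335/17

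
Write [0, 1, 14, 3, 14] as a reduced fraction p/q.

616/659

Using pₖ = aₖpₖ₋₁ + pₖ₋₂ and qₖ = aₖqₖ₋₁ + qₖ₋₂:
  k=0: a=0, p=0, q=1
  k=1: a=1, p=1, q=1
  k=2: a=14, p=14, q=15
  k=3: a=3, p=43, q=46
  k=4: a=14, p=616, q=659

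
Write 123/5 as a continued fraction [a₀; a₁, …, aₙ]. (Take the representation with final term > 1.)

[24; 1, 1, 2]

123 = 24*5 + 3
5 = 1*3 + 2
3 = 1*2 + 1
2 = 2*1 + 0  (stop)
So 123/5 = [24; 1, 1, 2].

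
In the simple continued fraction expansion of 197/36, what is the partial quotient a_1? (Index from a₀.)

2

197 = 5·36 + 17   →  a_0 = 5
36 = 2·17 + 2   →  a_1 = 2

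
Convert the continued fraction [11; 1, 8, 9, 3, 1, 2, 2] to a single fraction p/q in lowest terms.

26099/2195

Fold from the inside: start with 2/1.
  2 + 1/2 = 5/2
  1 + 2/5 = 7/5
  3 + 5/7 = 26/7
  9 + 7/26 = 241/26
  8 + 26/241 = 1954/241
  1 + 241/1954 = 2195/1954
  11 + 1954/2195 = 26099/2195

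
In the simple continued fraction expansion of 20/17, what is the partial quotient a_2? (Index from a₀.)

1

20 = 1·17 + 3   →  a_0 = 1
17 = 5·3 + 2   →  a_1 = 5
3 = 1·2 + 1   →  a_2 = 1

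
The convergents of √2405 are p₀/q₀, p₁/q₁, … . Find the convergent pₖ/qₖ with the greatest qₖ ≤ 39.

1226/25

√2405 = [49; 24, 1, 1, 24, 98, …] (period length 5).
Convergents:
  p_0/q_0 = 49/1
  p_1/q_1 = 1177/24
  p_2/q_2 = 1226/25
  p_3/q_3 = 2403/49
q_2 = 25 ≤ 39 < 49 = q_3, so the answer is 1226/25.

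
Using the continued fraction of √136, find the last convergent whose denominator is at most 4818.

√136 = [11; 1, 1, 1, 22, …] (period length 4).
Convergents:
  p_0/q_0 = 11/1
  p_1/q_1 = 12/1
  p_2/q_2 = 23/2
  p_3/q_3 = 35/3
  p_4/q_4 = 793/68
  p_5/q_5 = 828/71
  p_6/q_6 = 1621/139
  p_7/q_7 = 2449/210
  p_8/q_8 = 55499/4759
  p_9/q_9 = 57948/4969
q_8 = 4759 ≤ 4818 < 4969 = q_9, so the answer is 55499/4759.

55499/4759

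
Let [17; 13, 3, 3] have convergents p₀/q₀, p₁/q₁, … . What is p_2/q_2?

683/40

Using pₖ = aₖpₖ₋₁ + pₖ₋₂, qₖ = aₖqₖ₋₁ + qₖ₋₂ (with p₋₁=1, p₋₂=0, q₋₁=0, q₋₂=1):
  k=0: a=17, p=17, q=1
  k=1: a=13, p=222, q=13
  k=2: a=3, p=683, q=40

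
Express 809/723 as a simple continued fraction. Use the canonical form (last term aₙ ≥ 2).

809 = 1×723 + 86
723 = 8×86 + 35
86 = 2×35 + 16
35 = 2×16 + 3
16 = 5×3 + 1
3 = 3×1 + 0  (stop)
So 809/723 = [1; 8, 2, 2, 5, 3].

[1; 8, 2, 2, 5, 3]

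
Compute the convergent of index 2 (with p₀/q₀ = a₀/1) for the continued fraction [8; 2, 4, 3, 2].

76/9

Using pₖ = aₖpₖ₋₁ + pₖ₋₂, qₖ = aₖqₖ₋₁ + qₖ₋₂ (with p₋₁=1, p₋₂=0, q₋₁=0, q₋₂=1):
  k=0: a=8, p=8, q=1
  k=1: a=2, p=17, q=2
  k=2: a=4, p=76, q=9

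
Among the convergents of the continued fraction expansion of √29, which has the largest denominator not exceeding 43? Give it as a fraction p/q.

70/13

√29 = [5; 2, 1, 1, 2, 10, …] (period length 5).
Convergents:
  p_0/q_0 = 5/1
  p_1/q_1 = 11/2
  p_2/q_2 = 16/3
  p_3/q_3 = 27/5
  p_4/q_4 = 70/13
  p_5/q_5 = 727/135
q_4 = 13 ≤ 43 < 135 = q_5, so the answer is 70/13.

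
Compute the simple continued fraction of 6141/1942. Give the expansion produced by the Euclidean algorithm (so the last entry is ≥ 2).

[3; 6, 6, 17, 3]

6141 = 3×1942 + 315
1942 = 6×315 + 52
315 = 6×52 + 3
52 = 17×3 + 1
3 = 3×1 + 0  (stop)
So 6141/1942 = [3; 6, 6, 17, 3].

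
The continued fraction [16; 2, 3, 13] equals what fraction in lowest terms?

Fold from the inside: start with 13/1.
  3 + 1/13 = 40/13
  2 + 13/40 = 93/40
  16 + 40/93 = 1528/93

1528/93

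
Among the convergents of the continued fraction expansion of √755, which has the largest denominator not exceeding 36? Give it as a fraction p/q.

577/21

√755 = [27; 2, 10, 2, 54, …] (period length 4).
Convergents:
  p_0/q_0 = 27/1
  p_1/q_1 = 55/2
  p_2/q_2 = 577/21
  p_3/q_3 = 1209/44
q_2 = 21 ≤ 36 < 44 = q_3, so the answer is 577/21.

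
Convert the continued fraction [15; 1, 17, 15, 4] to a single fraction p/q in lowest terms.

17571/1102

Using pₖ = aₖpₖ₋₁ + pₖ₋₂ and qₖ = aₖqₖ₋₁ + qₖ₋₂:
  k=0: a=15, p=15, q=1
  k=1: a=1, p=16, q=1
  k=2: a=17, p=287, q=18
  k=3: a=15, p=4321, q=271
  k=4: a=4, p=17571, q=1102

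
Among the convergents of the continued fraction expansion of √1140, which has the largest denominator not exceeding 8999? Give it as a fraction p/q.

164734/4879

√1140 = [33; 1, 3, 4, 3, 1, 66, …] (period length 6).
Convergents:
  p_0/q_0 = 33/1
  p_1/q_1 = 34/1
  p_2/q_2 = 135/4
  p_3/q_3 = 574/17
  p_4/q_4 = 1857/55
  p_5/q_5 = 2431/72
  p_6/q_6 = 162303/4807
  p_7/q_7 = 164734/4879
  p_8/q_8 = 656505/19444
q_7 = 4879 ≤ 8999 < 19444 = q_8, so the answer is 164734/4879.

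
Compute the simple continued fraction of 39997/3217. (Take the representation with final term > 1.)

39997 = 12*3217 + 1393
3217 = 2*1393 + 431
1393 = 3*431 + 100
431 = 4*100 + 31
100 = 3*31 + 7
31 = 4*7 + 3
7 = 2*3 + 1
3 = 3*1 + 0  (stop)
So 39997/3217 = [12; 2, 3, 4, 3, 4, 2, 3].

[12; 2, 3, 4, 3, 4, 2, 3]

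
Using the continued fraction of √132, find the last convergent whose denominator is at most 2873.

23771/2069

√132 = [11; 2, 22, …] (period length 2).
Convergents:
  p_0/q_0 = 11/1
  p_1/q_1 = 23/2
  p_2/q_2 = 517/45
  p_3/q_3 = 1057/92
  p_4/q_4 = 23771/2069
  p_5/q_5 = 48599/4230
q_4 = 2069 ≤ 2873 < 4230 = q_5, so the answer is 23771/2069.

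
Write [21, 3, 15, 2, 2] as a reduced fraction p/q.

5033/236

Fold from the inside: start with 2/1.
  2 + 1/2 = 5/2
  15 + 2/5 = 77/5
  3 + 5/77 = 236/77
  21 + 77/236 = 5033/236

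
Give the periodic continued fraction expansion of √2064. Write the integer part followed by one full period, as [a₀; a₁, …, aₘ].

a₀ = ⌊√2064⌋ = 45.
With m₀=0, d₀=1 and mₖ₊₁ = dₖaₖ − mₖ, dₖ₊₁ = (n − mₖ₊₁²)/dₖ, aₖ₊₁ = ⌊(a₀+mₖ₊₁)/dₖ₊₁⌋:
  k=1: m=45, d=39, a=2
  k=2: m=33, d=25, a=3
  k=3: m=42, d=12, a=7
  k=4: m=42, d=25, a=3
  k=5: m=33, d=39, a=2
  k=6: m=45, d=1, a=90
d=1 and a=2a₀=90 at k=6, so the next step gives (m, d) = (45, 39) again — its k=1 value — and the period has length 6.

[45; 2, 3, 7, 3, 2, 90]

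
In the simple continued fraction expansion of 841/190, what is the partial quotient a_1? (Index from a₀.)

841 = 4·190 + 81   →  a_0 = 4
190 = 2·81 + 28   →  a_1 = 2

2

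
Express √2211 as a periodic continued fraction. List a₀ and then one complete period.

a₀ = ⌊√2211⌋ = 47.
With m₀=0, d₀=1 and mₖ₊₁ = dₖaₖ − mₖ, dₖ₊₁ = (n − mₖ₊₁²)/dₖ, aₖ₊₁ = ⌊(a₀+mₖ₊₁)/dₖ₊₁⌋:
  k=1: m=47, d=2, a=47
  k=2: m=47, d=1, a=94
d=1 and a=2a₀=94 at k=2, so the next step gives (m, d) = (47, 2) again — its k=1 value — and the period has length 2.

[47; 47, 94]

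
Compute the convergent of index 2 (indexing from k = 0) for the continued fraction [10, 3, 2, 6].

Using pₖ = aₖpₖ₋₁ + pₖ₋₂, qₖ = aₖqₖ₋₁ + qₖ₋₂ (with p₋₁=1, p₋₂=0, q₋₁=0, q₋₂=1):
  k=0: a=10, p=10, q=1
  k=1: a=3, p=31, q=3
  k=2: a=2, p=72, q=7

72/7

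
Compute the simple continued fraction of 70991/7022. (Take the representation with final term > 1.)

[10; 9, 9, 3, 2, 5, 2]

70991 = 10×7022 + 771
7022 = 9×771 + 83
771 = 9×83 + 24
83 = 3×24 + 11
24 = 2×11 + 2
11 = 5×2 + 1
2 = 2×1 + 0  (stop)
So 70991/7022 = [10; 9, 9, 3, 2, 5, 2].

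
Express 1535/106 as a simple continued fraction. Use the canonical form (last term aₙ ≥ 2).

1535 = 14·106 + 51
106 = 2·51 + 4
51 = 12·4 + 3
4 = 1·3 + 1
3 = 3·1 + 0  (stop)
So 1535/106 = [14; 2, 12, 1, 3].

[14; 2, 12, 1, 3]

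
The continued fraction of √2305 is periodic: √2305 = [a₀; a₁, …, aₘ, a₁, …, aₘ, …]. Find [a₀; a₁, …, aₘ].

a₀ = ⌊√2305⌋ = 48.
With m₀=0, d₀=1 and mₖ₊₁ = dₖaₖ − mₖ, dₖ₊₁ = (n − mₖ₊₁²)/dₖ, aₖ₊₁ = ⌊(a₀+mₖ₊₁)/dₖ₊₁⌋:
  k=1: m=48, d=1, a=96
d=1 and a=2a₀=96 at k=1, so the next step gives (m, d) = (48, 1) again — its k=1 value — and the period has length 1.

[48; 96]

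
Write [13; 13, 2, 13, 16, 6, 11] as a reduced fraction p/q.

5177648/396021

Fold from the inside: start with 11/1.
  6 + 1/11 = 67/11
  16 + 11/67 = 1083/67
  13 + 67/1083 = 14146/1083
  2 + 1083/14146 = 29375/14146
  13 + 14146/29375 = 396021/29375
  13 + 29375/396021 = 5177648/396021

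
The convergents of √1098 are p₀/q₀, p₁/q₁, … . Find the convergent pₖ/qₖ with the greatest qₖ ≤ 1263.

√1098 = [33; 7, 2, 1, 6, 1, 2, 7, 66, …] (period length 8).
Convergents:
  p_0/q_0 = 33/1
  p_1/q_1 = 232/7
  p_2/q_2 = 497/15
  p_3/q_3 = 729/22
  p_4/q_4 = 4871/147
  p_5/q_5 = 5600/169
  p_6/q_6 = 16071/485
  p_7/q_7 = 118097/3564
q_6 = 485 ≤ 1263 < 3564 = q_7, so the answer is 16071/485.

16071/485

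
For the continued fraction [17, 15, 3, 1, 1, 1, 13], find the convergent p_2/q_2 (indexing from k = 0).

785/46

Using pₖ = aₖpₖ₋₁ + pₖ₋₂, qₖ = aₖqₖ₋₁ + qₖ₋₂ (with p₋₁=1, p₋₂=0, q₋₁=0, q₋₂=1):
  k=0: a=17, p=17, q=1
  k=1: a=15, p=256, q=15
  k=2: a=3, p=785, q=46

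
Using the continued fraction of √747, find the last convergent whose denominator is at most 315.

4455/163

√747 = [27; 3, 54, …] (period length 2).
Convergents:
  p_0/q_0 = 27/1
  p_1/q_1 = 82/3
  p_2/q_2 = 4455/163
  p_3/q_3 = 13447/492
q_2 = 163 ≤ 315 < 492 = q_3, so the answer is 4455/163.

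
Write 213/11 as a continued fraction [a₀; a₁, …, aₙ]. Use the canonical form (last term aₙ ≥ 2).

[19; 2, 1, 3]

213 = 19×11 + 4
11 = 2×4 + 3
4 = 1×3 + 1
3 = 3×1 + 0  (stop)
So 213/11 = [19; 2, 1, 3].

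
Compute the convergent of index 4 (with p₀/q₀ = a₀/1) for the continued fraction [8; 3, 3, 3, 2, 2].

Using pₖ = aₖpₖ₋₁ + pₖ₋₂, qₖ = aₖqₖ₋₁ + qₖ₋₂ (with p₋₁=1, p₋₂=0, q₋₁=0, q₋₂=1):
  k=0: a=8, p=8, q=1
  k=1: a=3, p=25, q=3
  k=2: a=3, p=83, q=10
  k=3: a=3, p=274, q=33
  k=4: a=2, p=631, q=76

631/76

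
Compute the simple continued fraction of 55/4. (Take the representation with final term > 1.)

55 = 13*4 + 3
4 = 1*3 + 1
3 = 3*1 + 0  (stop)
So 55/4 = [13; 1, 3].

[13; 1, 3]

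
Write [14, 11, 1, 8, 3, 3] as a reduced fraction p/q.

15577/1106

Using pₖ = aₖpₖ₋₁ + pₖ₋₂ and qₖ = aₖqₖ₋₁ + qₖ₋₂:
  k=0: a=14, p=14, q=1
  k=1: a=11, p=155, q=11
  k=2: a=1, p=169, q=12
  k=3: a=8, p=1507, q=107
  k=4: a=3, p=4690, q=333
  k=5: a=3, p=15577, q=1106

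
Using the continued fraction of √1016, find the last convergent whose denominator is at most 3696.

√1016 = [31; 1, 6, 1, 62, …] (period length 4).
Convergents:
  p_0/q_0 = 31/1
  p_1/q_1 = 32/1
  p_2/q_2 = 223/7
  p_3/q_3 = 255/8
  p_4/q_4 = 16033/503
  p_5/q_5 = 16288/511
  p_6/q_6 = 113761/3569
  p_7/q_7 = 130049/4080
q_6 = 3569 ≤ 3696 < 4080 = q_7, so the answer is 113761/3569.

113761/3569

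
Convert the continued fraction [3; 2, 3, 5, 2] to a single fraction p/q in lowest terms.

Using pₖ = aₖpₖ₋₁ + pₖ₋₂ and qₖ = aₖqₖ₋₁ + qₖ₋₂:
  k=0: a=3, p=3, q=1
  k=1: a=2, p=7, q=2
  k=2: a=3, p=24, q=7
  k=3: a=5, p=127, q=37
  k=4: a=2, p=278, q=81

278/81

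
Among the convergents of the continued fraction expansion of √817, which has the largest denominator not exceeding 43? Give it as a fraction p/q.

343/12

√817 = [28; 1, 1, 2, 1, 1, 56, …] (period length 6).
Convergents:
  p_0/q_0 = 28/1
  p_1/q_1 = 29/1
  p_2/q_2 = 57/2
  p_3/q_3 = 143/5
  p_4/q_4 = 200/7
  p_5/q_5 = 343/12
  p_6/q_6 = 19408/679
q_5 = 12 ≤ 43 < 679 = q_6, so the answer is 343/12.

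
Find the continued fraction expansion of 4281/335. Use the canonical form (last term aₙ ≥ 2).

4281 = 12×335 + 261
335 = 1×261 + 74
261 = 3×74 + 39
74 = 1×39 + 35
39 = 1×35 + 4
35 = 8×4 + 3
4 = 1×3 + 1
3 = 3×1 + 0  (stop)
So 4281/335 = [12; 1, 3, 1, 1, 8, 1, 3].

[12; 1, 3, 1, 1, 8, 1, 3]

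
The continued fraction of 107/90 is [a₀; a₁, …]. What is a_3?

2

107 = 1·90 + 17   →  a_0 = 1
90 = 5·17 + 5   →  a_1 = 5
17 = 3·5 + 2   →  a_2 = 3
5 = 2·2 + 1   →  a_3 = 2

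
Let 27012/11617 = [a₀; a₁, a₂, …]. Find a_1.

27012 = 2·11617 + 3778   →  a_0 = 2
11617 = 3·3778 + 283   →  a_1 = 3

3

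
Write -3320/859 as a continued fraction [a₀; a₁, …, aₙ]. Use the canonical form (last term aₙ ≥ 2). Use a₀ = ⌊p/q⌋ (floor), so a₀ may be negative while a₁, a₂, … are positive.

-3320 = -4*859 + 116
859 = 7*116 + 47
116 = 2*47 + 22
47 = 2*22 + 3
22 = 7*3 + 1
3 = 3*1 + 0  (stop)
So -3320/859 = [-4; 7, 2, 2, 7, 3].

[-4; 7, 2, 2, 7, 3]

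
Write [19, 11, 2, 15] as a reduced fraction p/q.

Fold from the inside: start with 15/1.
  2 + 1/15 = 31/15
  11 + 15/31 = 356/31
  19 + 31/356 = 6795/356

6795/356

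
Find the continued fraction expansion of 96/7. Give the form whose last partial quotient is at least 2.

[13; 1, 2, 2]

96 = 13*7 + 5
7 = 1*5 + 2
5 = 2*2 + 1
2 = 2*1 + 0  (stop)
So 96/7 = [13; 1, 2, 2].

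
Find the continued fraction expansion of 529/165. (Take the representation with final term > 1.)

529 = 3×165 + 34
165 = 4×34 + 29
34 = 1×29 + 5
29 = 5×5 + 4
5 = 1×4 + 1
4 = 4×1 + 0  (stop)
So 529/165 = [3; 4, 1, 5, 1, 4].

[3; 4, 1, 5, 1, 4]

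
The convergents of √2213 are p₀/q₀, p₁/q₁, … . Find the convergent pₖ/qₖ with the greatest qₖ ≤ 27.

1129/24

√2213 = [47; 23, 1, 1, 23, 94, …] (period length 5).
Convergents:
  p_0/q_0 = 47/1
  p_1/q_1 = 1082/23
  p_2/q_2 = 1129/24
  p_3/q_3 = 2211/47
q_2 = 24 ≤ 27 < 47 = q_3, so the answer is 1129/24.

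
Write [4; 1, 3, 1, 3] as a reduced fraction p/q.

Fold from the inside: start with 3/1.
  1 + 1/3 = 4/3
  3 + 3/4 = 15/4
  1 + 4/15 = 19/15
  4 + 15/19 = 91/19

91/19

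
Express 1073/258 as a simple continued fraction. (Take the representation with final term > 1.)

1073 = 4·258 + 41
258 = 6·41 + 12
41 = 3·12 + 5
12 = 2·5 + 2
5 = 2·2 + 1
2 = 2·1 + 0  (stop)
So 1073/258 = [4; 6, 3, 2, 2, 2].

[4; 6, 3, 2, 2, 2]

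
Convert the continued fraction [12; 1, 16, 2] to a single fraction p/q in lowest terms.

Using pₖ = aₖpₖ₋₁ + pₖ₋₂ and qₖ = aₖqₖ₋₁ + qₖ₋₂:
  k=0: a=12, p=12, q=1
  k=1: a=1, p=13, q=1
  k=2: a=16, p=220, q=17
  k=3: a=2, p=453, q=35

453/35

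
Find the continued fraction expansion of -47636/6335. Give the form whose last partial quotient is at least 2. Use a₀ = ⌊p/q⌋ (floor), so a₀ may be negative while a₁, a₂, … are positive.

-47636 = -8×6335 + 3044
6335 = 2×3044 + 247
3044 = 12×247 + 80
247 = 3×80 + 7
80 = 11×7 + 3
7 = 2×3 + 1
3 = 3×1 + 0  (stop)
So -47636/6335 = [-8; 2, 12, 3, 11, 2, 3].

[-8; 2, 12, 3, 11, 2, 3]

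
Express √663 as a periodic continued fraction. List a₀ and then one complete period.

[25; 1, 2, 1, 50]

a₀ = ⌊√663⌋ = 25.
With m₀=0, d₀=1 and mₖ₊₁ = dₖaₖ − mₖ, dₖ₊₁ = (n − mₖ₊₁²)/dₖ, aₖ₊₁ = ⌊(a₀+mₖ₊₁)/dₖ₊₁⌋:
  k=1: m=25, d=38, a=1
  k=2: m=13, d=13, a=2
  k=3: m=13, d=38, a=1
  k=4: m=25, d=1, a=50
d=1 and a=2a₀=50 at k=4, so the next step gives (m, d) = (25, 38) again — its k=1 value — and the period has length 4.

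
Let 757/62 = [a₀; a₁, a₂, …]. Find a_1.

4

757 = 12·62 + 13   →  a_0 = 12
62 = 4·13 + 10   →  a_1 = 4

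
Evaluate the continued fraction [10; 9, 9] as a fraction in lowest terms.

829/82

Fold from the inside: start with 9/1.
  9 + 1/9 = 82/9
  10 + 9/82 = 829/82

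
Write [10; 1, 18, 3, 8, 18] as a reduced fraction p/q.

Using pₖ = aₖpₖ₋₁ + pₖ₋₂ and qₖ = aₖqₖ₋₁ + qₖ₋₂:
  k=0: a=10, p=10, q=1
  k=1: a=1, p=11, q=1
  k=2: a=18, p=208, q=19
  k=3: a=3, p=635, q=58
  k=4: a=8, p=5288, q=483
  k=5: a=18, p=95819, q=8752

95819/8752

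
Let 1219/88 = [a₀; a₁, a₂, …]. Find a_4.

3

1219 = 13·88 + 75   →  a_0 = 13
88 = 1·75 + 13   →  a_1 = 1
75 = 5·13 + 10   →  a_2 = 5
13 = 1·10 + 3   →  a_3 = 1
10 = 3·3 + 1   →  a_4 = 3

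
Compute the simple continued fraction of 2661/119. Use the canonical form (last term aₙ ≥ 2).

[22; 2, 1, 3, 3, 3]

2661 = 22*119 + 43
119 = 2*43 + 33
43 = 1*33 + 10
33 = 3*10 + 3
10 = 3*3 + 1
3 = 3*1 + 0  (stop)
So 2661/119 = [22; 2, 1, 3, 3, 3].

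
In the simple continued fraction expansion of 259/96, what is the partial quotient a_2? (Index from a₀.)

259 = 2·96 + 67   →  a_0 = 2
96 = 1·67 + 29   →  a_1 = 1
67 = 2·29 + 9   →  a_2 = 2

2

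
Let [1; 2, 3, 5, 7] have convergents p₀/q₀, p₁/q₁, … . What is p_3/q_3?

Using pₖ = aₖpₖ₋₁ + pₖ₋₂, qₖ = aₖqₖ₋₁ + qₖ₋₂ (with p₋₁=1, p₋₂=0, q₋₁=0, q₋₂=1):
  k=0: a=1, p=1, q=1
  k=1: a=2, p=3, q=2
  k=2: a=3, p=10, q=7
  k=3: a=5, p=53, q=37

53/37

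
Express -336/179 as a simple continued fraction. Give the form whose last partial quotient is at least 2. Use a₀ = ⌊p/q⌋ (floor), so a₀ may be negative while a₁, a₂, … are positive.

-336 = -2·179 + 22
179 = 8·22 + 3
22 = 7·3 + 1
3 = 3·1 + 0  (stop)
So -336/179 = [-2; 8, 7, 3].

[-2; 8, 7, 3]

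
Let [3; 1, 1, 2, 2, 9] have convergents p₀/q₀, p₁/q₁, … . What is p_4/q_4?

Using pₖ = aₖpₖ₋₁ + pₖ₋₂, qₖ = aₖqₖ₋₁ + qₖ₋₂ (with p₋₁=1, p₋₂=0, q₋₁=0, q₋₂=1):
  k=0: a=3, p=3, q=1
  k=1: a=1, p=4, q=1
  k=2: a=1, p=7, q=2
  k=3: a=2, p=18, q=5
  k=4: a=2, p=43, q=12

43/12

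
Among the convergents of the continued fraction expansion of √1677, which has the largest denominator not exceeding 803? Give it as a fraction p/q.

32720/799

√1677 = [40; 1, 19, 2, 19, 1, 80, …] (period length 6).
Convergents:
  p_0/q_0 = 40/1
  p_1/q_1 = 41/1
  p_2/q_2 = 819/20
  p_3/q_3 = 1679/41
  p_4/q_4 = 32720/799
  p_5/q_5 = 34399/840
q_4 = 799 ≤ 803 < 840 = q_5, so the answer is 32720/799.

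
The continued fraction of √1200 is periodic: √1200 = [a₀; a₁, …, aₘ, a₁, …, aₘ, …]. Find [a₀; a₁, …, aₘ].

a₀ = ⌊√1200⌋ = 34.
With m₀=0, d₀=1 and mₖ₊₁ = dₖaₖ − mₖ, dₖ₊₁ = (n − mₖ₊₁²)/dₖ, aₖ₊₁ = ⌊(a₀+mₖ₊₁)/dₖ₊₁⌋:
  k=1: m=34, d=44, a=1
  k=2: m=10, d=25, a=1
  k=3: m=15, d=39, a=1
  k=4: m=24, d=16, a=3
  k=5: m=24, d=39, a=1
  k=6: m=15, d=25, a=1
  k=7: m=10, d=44, a=1
  k=8: m=34, d=1, a=68
d=1 and a=2a₀=68 at k=8, so the next step gives (m, d) = (34, 44) again — its k=1 value — and the period has length 8.

[34; 1, 1, 1, 3, 1, 1, 1, 68]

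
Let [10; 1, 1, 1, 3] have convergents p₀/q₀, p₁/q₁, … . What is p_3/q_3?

32/3

Using pₖ = aₖpₖ₋₁ + pₖ₋₂, qₖ = aₖqₖ₋₁ + qₖ₋₂ (with p₋₁=1, p₋₂=0, q₋₁=0, q₋₂=1):
  k=0: a=10, p=10, q=1
  k=1: a=1, p=11, q=1
  k=2: a=1, p=21, q=2
  k=3: a=1, p=32, q=3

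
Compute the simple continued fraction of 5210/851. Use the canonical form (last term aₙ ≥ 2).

[6; 8, 5, 2, 9]

5210 = 6*851 + 104
851 = 8*104 + 19
104 = 5*19 + 9
19 = 2*9 + 1
9 = 9*1 + 0  (stop)
So 5210/851 = [6; 8, 5, 2, 9].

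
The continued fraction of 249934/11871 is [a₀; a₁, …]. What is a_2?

2

249934 = 21·11871 + 643   →  a_0 = 21
11871 = 18·643 + 297   →  a_1 = 18
643 = 2·297 + 49   →  a_2 = 2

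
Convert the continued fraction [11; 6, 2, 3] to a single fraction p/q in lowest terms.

Using pₖ = aₖpₖ₋₁ + pₖ₋₂ and qₖ = aₖqₖ₋₁ + qₖ₋₂:
  k=0: a=11, p=11, q=1
  k=1: a=6, p=67, q=6
  k=2: a=2, p=145, q=13
  k=3: a=3, p=502, q=45

502/45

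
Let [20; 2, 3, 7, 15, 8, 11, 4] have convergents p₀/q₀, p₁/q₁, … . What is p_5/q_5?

127226/6227

Using pₖ = aₖpₖ₋₁ + pₖ₋₂, qₖ = aₖqₖ₋₁ + qₖ₋₂ (with p₋₁=1, p₋₂=0, q₋₁=0, q₋₂=1):
  k=0: a=20, p=20, q=1
  k=1: a=2, p=41, q=2
  k=2: a=3, p=143, q=7
  k=3: a=7, p=1042, q=51
  k=4: a=15, p=15773, q=772
  k=5: a=8, p=127226, q=6227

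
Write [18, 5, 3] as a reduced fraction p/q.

291/16

Using pₖ = aₖpₖ₋₁ + pₖ₋₂ and qₖ = aₖqₖ₋₁ + qₖ₋₂:
  k=0: a=18, p=18, q=1
  k=1: a=5, p=91, q=5
  k=2: a=3, p=291, q=16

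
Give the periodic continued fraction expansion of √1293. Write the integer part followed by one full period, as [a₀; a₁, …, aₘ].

a₀ = ⌊√1293⌋ = 35.
With m₀=0, d₀=1 and mₖ₊₁ = dₖaₖ − mₖ, dₖ₊₁ = (n − mₖ₊₁²)/dₖ, aₖ₊₁ = ⌊(a₀+mₖ₊₁)/dₖ₊₁⌋:
  k=1: m=35, d=68, a=1
  k=2: m=33, d=3, a=22
  k=3: m=33, d=68, a=1
  k=4: m=35, d=1, a=70
d=1 and a=2a₀=70 at k=4, so the next step gives (m, d) = (35, 68) again — its k=1 value — and the period has length 4.

[35; 1, 22, 1, 70]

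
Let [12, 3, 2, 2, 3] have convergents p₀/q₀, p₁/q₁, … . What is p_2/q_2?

Using pₖ = aₖpₖ₋₁ + pₖ₋₂, qₖ = aₖqₖ₋₁ + qₖ₋₂ (with p₋₁=1, p₋₂=0, q₋₁=0, q₋₂=1):
  k=0: a=12, p=12, q=1
  k=1: a=3, p=37, q=3
  k=2: a=2, p=86, q=7

86/7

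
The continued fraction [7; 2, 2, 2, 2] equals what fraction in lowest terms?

Fold from the inside: start with 2/1.
  2 + 1/2 = 5/2
  2 + 2/5 = 12/5
  2 + 5/12 = 29/12
  7 + 12/29 = 215/29

215/29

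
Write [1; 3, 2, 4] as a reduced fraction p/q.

Fold from the inside: start with 4/1.
  2 + 1/4 = 9/4
  3 + 4/9 = 31/9
  1 + 9/31 = 40/31

40/31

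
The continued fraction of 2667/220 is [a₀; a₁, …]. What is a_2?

6

2667 = 12·220 + 27   →  a_0 = 12
220 = 8·27 + 4   →  a_1 = 8
27 = 6·4 + 3   →  a_2 = 6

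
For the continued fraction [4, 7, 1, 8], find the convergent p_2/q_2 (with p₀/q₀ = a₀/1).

33/8

Using pₖ = aₖpₖ₋₁ + pₖ₋₂, qₖ = aₖqₖ₋₁ + qₖ₋₂ (with p₋₁=1, p₋₂=0, q₋₁=0, q₋₂=1):
  k=0: a=4, p=4, q=1
  k=1: a=7, p=29, q=7
  k=2: a=1, p=33, q=8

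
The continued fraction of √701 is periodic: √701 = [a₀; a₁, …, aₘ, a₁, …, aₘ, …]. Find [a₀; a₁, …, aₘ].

a₀ = ⌊√701⌋ = 26.
With m₀=0, d₀=1 and mₖ₊₁ = dₖaₖ − mₖ, dₖ₊₁ = (n − mₖ₊₁²)/dₖ, aₖ₊₁ = ⌊(a₀+mₖ₊₁)/dₖ₊₁⌋:
  k=1: m=26, d=25, a=2
  k=2: m=24, d=5, a=10
  k=3: m=26, d=5, a=10
  k=4: m=24, d=25, a=2
  k=5: m=26, d=1, a=52
d=1 and a=2a₀=52 at k=5, so the next step gives (m, d) = (26, 25) again — its k=1 value — and the period has length 5.

[26; 2, 10, 10, 2, 52]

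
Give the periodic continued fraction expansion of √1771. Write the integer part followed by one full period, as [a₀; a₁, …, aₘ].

a₀ = ⌊√1771⌋ = 42.
With m₀=0, d₀=1 and mₖ₊₁ = dₖaₖ − mₖ, dₖ₊₁ = (n − mₖ₊₁²)/dₖ, aₖ₊₁ = ⌊(a₀+mₖ₊₁)/dₖ₊₁⌋:
  k=1: m=42, d=7, a=12
  k=2: m=42, d=1, a=84
d=1 and a=2a₀=84 at k=2, so the next step gives (m, d) = (42, 7) again — its k=1 value — and the period has length 2.

[42; 12, 84]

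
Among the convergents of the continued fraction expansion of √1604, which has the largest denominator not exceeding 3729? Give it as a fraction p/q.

√1604 = [40; 20, 80, …] (period length 2).
Convergents:
  p_0/q_0 = 40/1
  p_1/q_1 = 801/20
  p_2/q_2 = 64120/1601
  p_3/q_3 = 1283201/32040
q_2 = 1601 ≤ 3729 < 32040 = q_3, so the answer is 64120/1601.

64120/1601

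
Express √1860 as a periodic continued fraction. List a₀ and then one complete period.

a₀ = ⌊√1860⌋ = 43.
With m₀=0, d₀=1 and mₖ₊₁ = dₖaₖ − mₖ, dₖ₊₁ = (n − mₖ₊₁²)/dₖ, aₖ₊₁ = ⌊(a₀+mₖ₊₁)/dₖ₊₁⌋:
  k=1: m=43, d=11, a=7
  k=2: m=34, d=64, a=1
  k=3: m=30, d=15, a=4
  k=4: m=30, d=64, a=1
  k=5: m=34, d=11, a=7
  k=6: m=43, d=1, a=86
d=1 and a=2a₀=86 at k=6, so the next step gives (m, d) = (43, 11) again — its k=1 value — and the period has length 6.

[43; 7, 1, 4, 1, 7, 86]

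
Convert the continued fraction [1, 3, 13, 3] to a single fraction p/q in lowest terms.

163/123

Using pₖ = aₖpₖ₋₁ + pₖ₋₂ and qₖ = aₖqₖ₋₁ + qₖ₋₂:
  k=0: a=1, p=1, q=1
  k=1: a=3, p=4, q=3
  k=2: a=13, p=53, q=40
  k=3: a=3, p=163, q=123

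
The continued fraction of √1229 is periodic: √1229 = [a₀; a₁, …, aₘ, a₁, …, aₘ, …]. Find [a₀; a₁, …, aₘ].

a₀ = ⌊√1229⌋ = 35.
With m₀=0, d₀=1 and mₖ₊₁ = dₖaₖ − mₖ, dₖ₊₁ = (n − mₖ₊₁²)/dₖ, aₖ₊₁ = ⌊(a₀+mₖ₊₁)/dₖ₊₁⌋:
  k=1: m=35, d=4, a=17
  k=2: m=33, d=35, a=1
  k=3: m=2, d=35, a=1
  k=4: m=33, d=4, a=17
  k=5: m=35, d=1, a=70
d=1 and a=2a₀=70 at k=5, so the next step gives (m, d) = (35, 4) again — its k=1 value — and the period has length 5.

[35; 17, 1, 1, 17, 70]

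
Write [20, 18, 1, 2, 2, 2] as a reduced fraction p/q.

Using pₖ = aₖpₖ₋₁ + pₖ₋₂ and qₖ = aₖqₖ₋₁ + qₖ₋₂:
  k=0: a=20, p=20, q=1
  k=1: a=18, p=361, q=18
  k=2: a=1, p=381, q=19
  k=3: a=2, p=1123, q=56
  k=4: a=2, p=2627, q=131
  k=5: a=2, p=6377, q=318

6377/318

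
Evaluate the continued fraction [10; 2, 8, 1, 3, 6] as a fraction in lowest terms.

4849/463

Using pₖ = aₖpₖ₋₁ + pₖ₋₂ and qₖ = aₖqₖ₋₁ + qₖ₋₂:
  k=0: a=10, p=10, q=1
  k=1: a=2, p=21, q=2
  k=2: a=8, p=178, q=17
  k=3: a=1, p=199, q=19
  k=4: a=3, p=775, q=74
  k=5: a=6, p=4849, q=463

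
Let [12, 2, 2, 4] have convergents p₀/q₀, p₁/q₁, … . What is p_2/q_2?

62/5

Using pₖ = aₖpₖ₋₁ + pₖ₋₂, qₖ = aₖqₖ₋₁ + qₖ₋₂ (with p₋₁=1, p₋₂=0, q₋₁=0, q₋₂=1):
  k=0: a=12, p=12, q=1
  k=1: a=2, p=25, q=2
  k=2: a=2, p=62, q=5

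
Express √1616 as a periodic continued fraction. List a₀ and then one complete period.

[40; 5, 80]

a₀ = ⌊√1616⌋ = 40.
With m₀=0, d₀=1 and mₖ₊₁ = dₖaₖ − mₖ, dₖ₊₁ = (n − mₖ₊₁²)/dₖ, aₖ₊₁ = ⌊(a₀+mₖ₊₁)/dₖ₊₁⌋:
  k=1: m=40, d=16, a=5
  k=2: m=40, d=1, a=80
d=1 and a=2a₀=80 at k=2, so the next step gives (m, d) = (40, 16) again — its k=1 value — and the period has length 2.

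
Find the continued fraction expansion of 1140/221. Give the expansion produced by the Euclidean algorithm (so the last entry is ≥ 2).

[5; 6, 3, 5, 2]

1140 = 5×221 + 35
221 = 6×35 + 11
35 = 3×11 + 2
11 = 5×2 + 1
2 = 2×1 + 0  (stop)
So 1140/221 = [5; 6, 3, 5, 2].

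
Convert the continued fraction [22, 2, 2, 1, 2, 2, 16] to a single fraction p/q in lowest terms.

16570/739

Using pₖ = aₖpₖ₋₁ + pₖ₋₂ and qₖ = aₖqₖ₋₁ + qₖ₋₂:
  k=0: a=22, p=22, q=1
  k=1: a=2, p=45, q=2
  k=2: a=2, p=112, q=5
  k=3: a=1, p=157, q=7
  k=4: a=2, p=426, q=19
  k=5: a=2, p=1009, q=45
  k=6: a=16, p=16570, q=739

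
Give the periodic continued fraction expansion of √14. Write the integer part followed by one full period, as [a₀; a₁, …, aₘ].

[3; 1, 2, 1, 6]

a₀ = ⌊√14⌋ = 3.
With m₀=0, d₀=1 and mₖ₊₁ = dₖaₖ − mₖ, dₖ₊₁ = (n − mₖ₊₁²)/dₖ, aₖ₊₁ = ⌊(a₀+mₖ₊₁)/dₖ₊₁⌋:
  k=1: m=3, d=5, a=1
  k=2: m=2, d=2, a=2
  k=3: m=2, d=5, a=1
  k=4: m=3, d=1, a=6
d=1 and a=2a₀=6 at k=4, so the next step gives (m, d) = (3, 5) again — its k=1 value — and the period has length 4.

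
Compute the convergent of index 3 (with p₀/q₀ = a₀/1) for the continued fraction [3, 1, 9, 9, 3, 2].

355/91

Using pₖ = aₖpₖ₋₁ + pₖ₋₂, qₖ = aₖqₖ₋₁ + qₖ₋₂ (with p₋₁=1, p₋₂=0, q₋₁=0, q₋₂=1):
  k=0: a=3, p=3, q=1
  k=1: a=1, p=4, q=1
  k=2: a=9, p=39, q=10
  k=3: a=9, p=355, q=91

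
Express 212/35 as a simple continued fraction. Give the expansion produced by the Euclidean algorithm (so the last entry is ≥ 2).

212 = 6*35 + 2
35 = 17*2 + 1
2 = 2*1 + 0  (stop)
So 212/35 = [6; 17, 2].

[6; 17, 2]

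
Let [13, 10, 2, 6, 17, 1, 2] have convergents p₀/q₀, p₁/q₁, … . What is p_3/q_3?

1781/136

Using pₖ = aₖpₖ₋₁ + pₖ₋₂, qₖ = aₖqₖ₋₁ + qₖ₋₂ (with p₋₁=1, p₋₂=0, q₋₁=0, q₋₂=1):
  k=0: a=13, p=13, q=1
  k=1: a=10, p=131, q=10
  k=2: a=2, p=275, q=21
  k=3: a=6, p=1781, q=136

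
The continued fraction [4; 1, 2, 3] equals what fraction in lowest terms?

47/10

Fold from the inside: start with 3/1.
  2 + 1/3 = 7/3
  1 + 3/7 = 10/7
  4 + 7/10 = 47/10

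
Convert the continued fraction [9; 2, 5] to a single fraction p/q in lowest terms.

Using pₖ = aₖpₖ₋₁ + pₖ₋₂ and qₖ = aₖqₖ₋₁ + qₖ₋₂:
  k=0: a=9, p=9, q=1
  k=1: a=2, p=19, q=2
  k=2: a=5, p=104, q=11

104/11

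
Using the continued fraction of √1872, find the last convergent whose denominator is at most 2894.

55987/1294

√1872 = [43; 3, 1, 3, 86, …] (period length 4).
Convergents:
  p_0/q_0 = 43/1
  p_1/q_1 = 130/3
  p_2/q_2 = 173/4
  p_3/q_3 = 649/15
  p_4/q_4 = 55987/1294
  p_5/q_5 = 168610/3897
q_4 = 1294 ≤ 2894 < 3897 = q_5, so the answer is 55987/1294.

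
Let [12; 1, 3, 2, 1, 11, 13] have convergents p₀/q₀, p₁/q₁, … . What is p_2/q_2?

Using pₖ = aₖpₖ₋₁ + pₖ₋₂, qₖ = aₖqₖ₋₁ + qₖ₋₂ (with p₋₁=1, p₋₂=0, q₋₁=0, q₋₂=1):
  k=0: a=12, p=12, q=1
  k=1: a=1, p=13, q=1
  k=2: a=3, p=51, q=4

51/4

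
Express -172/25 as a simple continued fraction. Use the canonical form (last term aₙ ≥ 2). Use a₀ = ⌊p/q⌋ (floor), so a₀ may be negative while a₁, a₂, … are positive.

[-7; 8, 3]

-172 = -7*25 + 3
25 = 8*3 + 1
3 = 3*1 + 0  (stop)
So -172/25 = [-7; 8, 3].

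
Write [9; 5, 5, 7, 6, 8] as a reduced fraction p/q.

86143/9371

Fold from the inside: start with 8/1.
  6 + 1/8 = 49/8
  7 + 8/49 = 351/49
  5 + 49/351 = 1804/351
  5 + 351/1804 = 9371/1804
  9 + 1804/9371 = 86143/9371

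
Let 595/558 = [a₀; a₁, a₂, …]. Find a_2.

12

595 = 1·558 + 37   →  a_0 = 1
558 = 15·37 + 3   →  a_1 = 15
37 = 12·3 + 1   →  a_2 = 12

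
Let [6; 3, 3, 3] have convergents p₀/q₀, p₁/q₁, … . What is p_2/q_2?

Using pₖ = aₖpₖ₋₁ + pₖ₋₂, qₖ = aₖqₖ₋₁ + qₖ₋₂ (with p₋₁=1, p₋₂=0, q₋₁=0, q₋₂=1):
  k=0: a=6, p=6, q=1
  k=1: a=3, p=19, q=3
  k=2: a=3, p=63, q=10

63/10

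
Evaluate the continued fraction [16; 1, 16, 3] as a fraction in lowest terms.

881/52

Fold from the inside: start with 3/1.
  16 + 1/3 = 49/3
  1 + 3/49 = 52/49
  16 + 49/52 = 881/52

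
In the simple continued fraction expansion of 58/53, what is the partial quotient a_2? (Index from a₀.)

1

58 = 1·53 + 5   →  a_0 = 1
53 = 10·5 + 3   →  a_1 = 10
5 = 1·3 + 2   →  a_2 = 1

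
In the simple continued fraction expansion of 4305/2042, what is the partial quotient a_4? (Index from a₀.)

1

4305 = 2·2042 + 221   →  a_0 = 2
2042 = 9·221 + 53   →  a_1 = 9
221 = 4·53 + 9   →  a_2 = 4
53 = 5·9 + 8   →  a_3 = 5
9 = 1·8 + 1   →  a_4 = 1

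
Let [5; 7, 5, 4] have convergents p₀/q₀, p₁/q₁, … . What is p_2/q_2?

185/36

Using pₖ = aₖpₖ₋₁ + pₖ₋₂, qₖ = aₖqₖ₋₁ + qₖ₋₂ (with p₋₁=1, p₋₂=0, q₋₁=0, q₋₂=1):
  k=0: a=5, p=5, q=1
  k=1: a=7, p=36, q=7
  k=2: a=5, p=185, q=36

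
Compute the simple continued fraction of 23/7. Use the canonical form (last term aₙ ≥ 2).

23 = 3·7 + 2
7 = 3·2 + 1
2 = 2·1 + 0  (stop)
So 23/7 = [3; 3, 2].

[3; 3, 2]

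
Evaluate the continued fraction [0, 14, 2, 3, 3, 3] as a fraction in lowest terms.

76/1097

Fold from the inside: start with 3/1.
  3 + 1/3 = 10/3
  3 + 3/10 = 33/10
  2 + 10/33 = 76/33
  14 + 33/76 = 1097/76
  0 + 76/1097 = 76/1097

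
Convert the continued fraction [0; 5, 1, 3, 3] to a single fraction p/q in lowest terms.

Fold from the inside: start with 3/1.
  3 + 1/3 = 10/3
  1 + 3/10 = 13/10
  5 + 10/13 = 75/13
  0 + 13/75 = 13/75

13/75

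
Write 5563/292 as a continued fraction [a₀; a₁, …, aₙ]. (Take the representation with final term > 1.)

5563 = 19·292 + 15
292 = 19·15 + 7
15 = 2·7 + 1
7 = 7·1 + 0  (stop)
So 5563/292 = [19; 19, 2, 7].

[19; 19, 2, 7]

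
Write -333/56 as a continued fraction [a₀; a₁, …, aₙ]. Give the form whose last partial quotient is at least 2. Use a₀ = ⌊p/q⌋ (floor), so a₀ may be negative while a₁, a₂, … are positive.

-333 = -6×56 + 3
56 = 18×3 + 2
3 = 1×2 + 1
2 = 2×1 + 0  (stop)
So -333/56 = [-6; 18, 1, 2].

[-6; 18, 1, 2]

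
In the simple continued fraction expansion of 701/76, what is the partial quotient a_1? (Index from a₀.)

701 = 9·76 + 17   →  a_0 = 9
76 = 4·17 + 8   →  a_1 = 4

4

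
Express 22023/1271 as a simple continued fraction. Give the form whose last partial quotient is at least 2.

22023 = 17·1271 + 416
1271 = 3·416 + 23
416 = 18·23 + 2
23 = 11·2 + 1
2 = 2·1 + 0  (stop)
So 22023/1271 = [17; 3, 18, 11, 2].

[17; 3, 18, 11, 2]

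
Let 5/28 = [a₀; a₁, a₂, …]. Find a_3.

5 = 0·28 + 5   →  a_0 = 0
28 = 5·5 + 3   →  a_1 = 5
5 = 1·3 + 2   →  a_2 = 1
3 = 1·2 + 1   →  a_3 = 1

1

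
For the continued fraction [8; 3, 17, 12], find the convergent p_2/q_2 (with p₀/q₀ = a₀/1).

433/52

Using pₖ = aₖpₖ₋₁ + pₖ₋₂, qₖ = aₖqₖ₋₁ + qₖ₋₂ (with p₋₁=1, p₋₂=0, q₋₁=0, q₋₂=1):
  k=0: a=8, p=8, q=1
  k=1: a=3, p=25, q=3
  k=2: a=17, p=433, q=52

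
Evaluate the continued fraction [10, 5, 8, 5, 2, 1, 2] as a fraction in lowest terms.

18382/1803

Fold from the inside: start with 2/1.
  1 + 1/2 = 3/2
  2 + 2/3 = 8/3
  5 + 3/8 = 43/8
  8 + 8/43 = 352/43
  5 + 43/352 = 1803/352
  10 + 352/1803 = 18382/1803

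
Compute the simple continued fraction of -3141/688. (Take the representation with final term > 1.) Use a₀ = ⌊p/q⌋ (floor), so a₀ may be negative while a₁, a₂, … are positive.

[-5; 2, 3, 3, 9, 1, 2]

-3141 = -5×688 + 299
688 = 2×299 + 90
299 = 3×90 + 29
90 = 3×29 + 3
29 = 9×3 + 2
3 = 1×2 + 1
2 = 2×1 + 0  (stop)
So -3141/688 = [-5; 2, 3, 3, 9, 1, 2].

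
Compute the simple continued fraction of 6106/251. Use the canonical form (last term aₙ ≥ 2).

6106 = 24*251 + 82
251 = 3*82 + 5
82 = 16*5 + 2
5 = 2*2 + 1
2 = 2*1 + 0  (stop)
So 6106/251 = [24; 3, 16, 2, 2].

[24; 3, 16, 2, 2]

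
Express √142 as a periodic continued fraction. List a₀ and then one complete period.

[11; 1, 10, 1, 22]

a₀ = ⌊√142⌋ = 11.
With m₀=0, d₀=1 and mₖ₊₁ = dₖaₖ − mₖ, dₖ₊₁ = (n − mₖ₊₁²)/dₖ, aₖ₊₁ = ⌊(a₀+mₖ₊₁)/dₖ₊₁⌋:
  k=1: m=11, d=21, a=1
  k=2: m=10, d=2, a=10
  k=3: m=10, d=21, a=1
  k=4: m=11, d=1, a=22
d=1 and a=2a₀=22 at k=4, so the next step gives (m, d) = (11, 21) again — its k=1 value — and the period has length 4.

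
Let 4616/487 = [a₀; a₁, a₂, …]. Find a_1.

4616 = 9·487 + 233   →  a_0 = 9
487 = 2·233 + 21   →  a_1 = 2

2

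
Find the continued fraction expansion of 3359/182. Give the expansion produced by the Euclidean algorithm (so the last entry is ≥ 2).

3359 = 18×182 + 83
182 = 2×83 + 16
83 = 5×16 + 3
16 = 5×3 + 1
3 = 3×1 + 0  (stop)
So 3359/182 = [18; 2, 5, 5, 3].

[18; 2, 5, 5, 3]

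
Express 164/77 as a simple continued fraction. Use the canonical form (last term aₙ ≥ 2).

164 = 2*77 + 10
77 = 7*10 + 7
10 = 1*7 + 3
7 = 2*3 + 1
3 = 3*1 + 0  (stop)
So 164/77 = [2; 7, 1, 2, 3].

[2; 7, 1, 2, 3]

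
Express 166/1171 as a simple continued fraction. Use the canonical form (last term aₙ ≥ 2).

[0; 7, 18, 2, 4]

166 = 0×1171 + 166
1171 = 7×166 + 9
166 = 18×9 + 4
9 = 2×4 + 1
4 = 4×1 + 0  (stop)
So 166/1171 = [0; 7, 18, 2, 4].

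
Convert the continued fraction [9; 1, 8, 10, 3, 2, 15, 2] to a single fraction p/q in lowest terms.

206396/20869

Using pₖ = aₖpₖ₋₁ + pₖ₋₂ and qₖ = aₖqₖ₋₁ + qₖ₋₂:
  k=0: a=9, p=9, q=1
  k=1: a=1, p=10, q=1
  k=2: a=8, p=89, q=9
  k=3: a=10, p=900, q=91
  k=4: a=3, p=2789, q=282
  k=5: a=2, p=6478, q=655
  k=6: a=15, p=99959, q=10107
  k=7: a=2, p=206396, q=20869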